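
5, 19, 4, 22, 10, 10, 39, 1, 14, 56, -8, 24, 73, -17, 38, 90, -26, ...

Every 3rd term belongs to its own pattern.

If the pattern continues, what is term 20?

-35

Split by position mod 3 into 3 tracks.
Stream A = 5, 22, 39, 56, 73, 90: arithmetic, step +17.
Stream B = 19, 10, 1, -8, -17, -26: arithmetic with common difference −9.
Stream C = 4, 10, 14, 24, 38: Fibonacci-style (each term is the sum of the two before it).
The 20th slot belongs to stream B; its 7th term is -35.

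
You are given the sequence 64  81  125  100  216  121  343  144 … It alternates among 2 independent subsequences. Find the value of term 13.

Positions 1, 3, 5, … form one subsequence and positions 2, 4, 6, … form another.
Track A: 64, 125, 216, 343 — perfect cubes starting at 4³.
Track B: 81, 100, 121, 144 — the squares 9², 10², 11², ….
Position 13 falls in track A as its term 7, giving 1000.

1000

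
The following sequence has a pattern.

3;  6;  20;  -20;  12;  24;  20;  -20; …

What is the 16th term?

-20

Positions follow the repeating pattern AABB; grouping by letter gives 2 tracks.
Subsequence A: 3, 6, 12, 24 (geometric with ratio 2).
Subsequence B: 20, -20, 20, -20 (alternating ±20).
Position 16 falls in subsequence B as its term 8, giving -20.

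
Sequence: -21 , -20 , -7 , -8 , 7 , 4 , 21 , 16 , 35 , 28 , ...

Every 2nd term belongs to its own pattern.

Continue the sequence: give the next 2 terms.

49, 40

Split by position mod 2 into 2 tracks.
Stream A: -21, -7, 7, 21, 35 (arithmetic with common difference +14).
Stream B: -20, -8, 4, 16, 28 (linear: a_n = -32 + 12·n).
The 11th slot belongs to stream A; its 6th term is 49.
Term 12 comes from stream B (its 6th entry): 40.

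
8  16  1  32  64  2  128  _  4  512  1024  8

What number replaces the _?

256

Positions follow the repeating pattern AAB; grouping by letter gives 2 tracks.
Track A: 8, 16, 32, 64, 128, ?, 512, 1024 (powers of 2).
Track B: 1, 2, 4, 8 (geometric, ×2 each step).
Track A's pattern makes the blank 256.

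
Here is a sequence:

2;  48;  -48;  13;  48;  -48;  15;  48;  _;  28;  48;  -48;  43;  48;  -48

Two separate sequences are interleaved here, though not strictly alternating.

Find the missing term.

-48

The slot pattern repeats as ABB (period 3), so there are 2 interleaved tracks.
Track A: 2, 13, 15, 28, 43 — a Fibonacci-like recurrence a_n = a_{n-1} + a_{n-2}.
Track B: 48, -48, 48, -48, 48, ?, 48, -48, 48, -48 — oscillating between 48 and -48.
So the missing entry in track B is -48.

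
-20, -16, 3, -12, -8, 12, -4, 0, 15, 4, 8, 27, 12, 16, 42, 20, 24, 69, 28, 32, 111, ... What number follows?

Reading positions in blocks of 3 reveals the pattern AAB — 2 tracks woven together.
Track A: -20, -16, -12, -8, -4, 0, 4, 8, 12, 16, 20, 24, 28, 32. Arithmetic, step +4.
Track B: 3, 12, 15, 27, 42, 69, 111. A Fibonacci-like recurrence a_n = a_{n-1} + a_{n-2}.
Term 22 comes from track A (its 15th entry): 36.

36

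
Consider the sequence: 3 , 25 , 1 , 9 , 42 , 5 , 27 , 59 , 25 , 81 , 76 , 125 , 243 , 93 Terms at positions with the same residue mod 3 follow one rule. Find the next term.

625

Read the sequence 3 terms at a time; column i is its own pattern.
Stream A is 3, 9, 27, 81, 243, which is multiplying by 3 each time.
Stream B is 25, 42, 59, 76, 93, which is adding 17 each time.
Stream C is 1, 5, 25, 125, which is powers 5^0, 5^1, 5^2, ….
Term 15 comes from stream C (its 5th entry): 625.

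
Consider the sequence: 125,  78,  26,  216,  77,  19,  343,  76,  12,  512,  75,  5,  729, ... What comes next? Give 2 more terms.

74, -2

The terms cycle through 3 interleaved subsequences.
Stream A: 125, 216, 343, 512, 729 — perfect cubes starting at 5³.
Stream B: 78, 77, 76, 75 — arithmetic, step −1.
Stream C: 26, 19, 12, 5 — arithmetic with common difference −7.
The 14th slot belongs to stream B; its 5th term is 74.
Position 15 → stream C, term 5 = -2.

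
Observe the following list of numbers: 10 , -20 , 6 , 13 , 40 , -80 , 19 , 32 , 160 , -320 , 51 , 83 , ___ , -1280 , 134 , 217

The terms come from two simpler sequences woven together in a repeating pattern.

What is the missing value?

640

Reading positions in blocks of 4 reveals the pattern AABB — 2 tracks woven together.
Subsequence A: 10, -20, 40, -80, 160, -320, ?, -1280 (geometric with ratio -2).
Subsequence B: 6, 13, 19, 32, 51, 83, 134, 217 (each term equals the sum of the previous two).
Filling subsequence A at index 7 by its rule yields 640.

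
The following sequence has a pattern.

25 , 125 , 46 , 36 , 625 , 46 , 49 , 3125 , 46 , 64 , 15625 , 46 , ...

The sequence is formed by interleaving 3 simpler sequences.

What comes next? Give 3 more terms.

81, 78125, 46

The terms cycle through 3 interleaved subsequences.
Stream A: 25, 36, 49, 64. Consecutive squares n² from n = 5.
Stream B: 125, 625, 3125, 15625. Successive powers of 5.
Stream C: 46, 46, 46, 46. The constant sequence 46.
Position 13 falls in stream A as its term 5, giving 81.
The 14th slot belongs to stream B; its 5th term is 78125.
Position 15 falls in stream C as its term 5, giving 46.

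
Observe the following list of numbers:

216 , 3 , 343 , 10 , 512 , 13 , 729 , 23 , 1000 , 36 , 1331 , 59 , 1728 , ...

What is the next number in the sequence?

95

Positions 1, 3, 5, … form one subsequence and positions 2, 4, 6, … form another.
Stream A: 216, 343, 512, 729, 1000, 1331, 1728. Perfect cubes starting at 6³.
Stream B: 3, 10, 13, 23, 36, 59. Fibonacci-style (each term is the sum of the two before it).
Position 14 → stream B, term 7 = 95.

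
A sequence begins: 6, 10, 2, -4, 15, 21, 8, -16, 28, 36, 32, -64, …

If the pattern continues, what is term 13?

45

Positions follow the repeating pattern AABB; grouping by letter gives 2 tracks.
Stream A: 6, 10, 15, 21, 28, 36 (triangular numbers starting at T_3).
Stream B: 2, -4, 8, -16, 32, -64 (geometric with ratio -2).
Position 13 falls in stream A as its term 7, giving 45.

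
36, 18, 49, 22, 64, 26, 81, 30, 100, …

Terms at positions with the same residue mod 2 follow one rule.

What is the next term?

Split by position mod 2 into 2 tracks.
Track A = 36, 49, 64, 81, 100: perfect squares starting at 6².
Track B = 18, 22, 26, 30: linear: a_n = 14 + 4·n.
Term 10 comes from track B (its 5th entry): 34.

34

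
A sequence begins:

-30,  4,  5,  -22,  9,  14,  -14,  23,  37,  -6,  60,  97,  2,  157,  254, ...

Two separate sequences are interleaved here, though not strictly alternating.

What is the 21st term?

The slot pattern repeats as ABB (period 3), so there are 2 interleaved tracks.
Stream A: -30, -22, -14, -6, 2 — arithmetic, step +8.
Stream B: 4, 5, 9, 14, 23, 37, 60, 97, 157, 254 — Fibonacci-style (each term is the sum of the two before it).
Term 21 comes from stream B (its 14th entry): 1741.

1741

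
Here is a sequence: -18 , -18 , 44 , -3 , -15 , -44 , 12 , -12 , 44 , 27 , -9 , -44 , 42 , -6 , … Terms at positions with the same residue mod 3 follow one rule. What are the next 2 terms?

44, 57

Taking every 3rd term gives 3 separate tracks.
Track A: -18, -3, 12, 27, 42 (linear: a_n = -33 + 15·n).
Track B: -18, -15, -12, -9, -6 (adding 3 each time).
Track C: 44, -44, 44, -44 (alternating ±44).
Position 15 falls in track C as its term 5, giving 44.
The 16th slot belongs to track A; its 6th term is 57.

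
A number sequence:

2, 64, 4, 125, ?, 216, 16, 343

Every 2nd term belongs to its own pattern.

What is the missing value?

8

Taking every 2nd term gives 2 separate tracks.
Track A: 2, 4, ?, 16 (powers of 2).
Track B: 64, 125, 216, 343 (perfect cubes starting at 4³).
Track A's pattern makes the blank 8.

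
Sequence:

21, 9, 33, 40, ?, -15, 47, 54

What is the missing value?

-3

Reading positions in blocks of 4 reveals the pattern AABB — 2 tracks woven together.
Stream A is 21, 9, ?, -15, which is arithmetic, step −12.
Stream B is 33, 40, 47, 54, which is arithmetic with common difference +7.
The gap is stream A's term 3; the rule gives -3.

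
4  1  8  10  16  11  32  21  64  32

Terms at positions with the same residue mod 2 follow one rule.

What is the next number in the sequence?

128

The terms cycle through 2 interleaved subsequences.
Track A = 4, 8, 16, 32, 64: powers of 2.
Track B = 1, 10, 11, 21, 32: Fibonacci-style (each term is the sum of the two before it).
Term 11 comes from track A (its 6th entry): 128.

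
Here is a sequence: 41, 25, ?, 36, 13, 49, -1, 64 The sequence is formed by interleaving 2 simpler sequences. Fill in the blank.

Odd-indexed and even-indexed terms follow separate rules.
Track A: 41, ?, 13, -1 — arithmetic, step −14.
Track B: 25, 36, 49, 64 — consecutive squares n² from n = 5.
So the missing entry in track A is 27.

27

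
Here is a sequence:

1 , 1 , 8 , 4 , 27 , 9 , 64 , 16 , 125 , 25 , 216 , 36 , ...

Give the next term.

The terms cycle through 2 interleaved subsequences.
Stream A: 1, 8, 27, 64, 125, 216. The cubes 1³, 2³, 3³, ….
Stream B: 1, 4, 9, 16, 25, 36. Perfect squares starting at 1².
Term 13 comes from stream A (its 7th entry): 343.

343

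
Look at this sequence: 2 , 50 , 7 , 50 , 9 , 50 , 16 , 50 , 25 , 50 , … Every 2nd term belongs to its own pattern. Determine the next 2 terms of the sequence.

41, 50

Taking every 2nd term gives 2 separate tracks.
Track A: 2, 7, 9, 16, 25 — Fibonacci-style (each term is the sum of the two before it).
Track B: 50, 50, 50, 50, 50 — constant 50.
Term 11 comes from track A (its 6th entry): 41.
Term 12 comes from track B (its 6th entry): 50.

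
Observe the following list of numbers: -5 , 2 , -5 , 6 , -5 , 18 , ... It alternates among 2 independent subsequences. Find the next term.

-5

Positions 1, 3, 5, … form one subsequence and positions 2, 4, 6, … form another.
Stream A: -5, -5, -5 — always -5.
Stream B: 2, 6, 18 — geometric, ×3 each step.
Term 7 comes from stream A (its 4th entry): -5.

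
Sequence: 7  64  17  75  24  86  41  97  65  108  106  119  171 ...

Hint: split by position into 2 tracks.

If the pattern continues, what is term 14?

Odd-indexed and even-indexed terms follow separate rules.
Track A: 7, 17, 24, 41, 65, 106, 171. Each term equals the sum of the previous two.
Track B: 64, 75, 86, 97, 108, 119. Arithmetic with common difference +11.
Position 14 → track B, term 7 = 130.

130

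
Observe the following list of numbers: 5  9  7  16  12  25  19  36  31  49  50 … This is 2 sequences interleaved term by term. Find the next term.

64

Odd-indexed and even-indexed terms follow separate rules.
Stream A: 5, 7, 12, 19, 31, 50 (a Fibonacci-like recurrence a_n = a_{n-1} + a_{n-2}).
Stream B: 9, 16, 25, 36, 49 (consecutive squares n² from n = 3).
Term 12 comes from stream B (its 6th entry): 64.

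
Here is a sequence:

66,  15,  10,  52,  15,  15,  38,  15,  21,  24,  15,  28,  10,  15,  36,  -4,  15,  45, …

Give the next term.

-18

Split by position mod 3: positions 1, 4, 7, … form one track, and each other residue class forms its own.
Stream A: 66, 52, 38, 24, 10, -4. Subtracting 14 each time.
Stream B: 15, 15, 15, 15, 15, 15. The constant sequence 15.
Stream C: 10, 15, 21, 28, 36, 45. Triangular numbers starting at T_4.
Position 19 → stream A, term 7 = -18.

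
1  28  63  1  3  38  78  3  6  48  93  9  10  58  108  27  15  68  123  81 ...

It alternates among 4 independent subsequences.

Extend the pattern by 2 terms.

21, 78

Read the sequence 4 terms at a time; column i is its own pattern.
Stream A: 1, 3, 6, 10, 15 (triangular numbers n(n+1)/2 for n = 1, 2, …).
Stream B: 28, 38, 48, 58, 68 (adding 10 each time).
Stream C: 63, 78, 93, 108, 123 (arithmetic with common difference +15).
Stream D: 1, 3, 9, 27, 81 (powers 3^0, 3^1, 3^2, …).
Term 21 comes from stream A (its 6th entry): 21.
The 22nd slot belongs to stream B; its 6th term is 78.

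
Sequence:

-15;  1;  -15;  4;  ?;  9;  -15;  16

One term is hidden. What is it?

-15

Split by position mod 2 into 2 tracks.
Subsequence A: -15, -15, ?, -15 — the constant sequence -15.
Subsequence B: 1, 4, 9, 16 — the squares 1², 2², 3², ….
The gap is subsequence A's term 3; the rule gives -15.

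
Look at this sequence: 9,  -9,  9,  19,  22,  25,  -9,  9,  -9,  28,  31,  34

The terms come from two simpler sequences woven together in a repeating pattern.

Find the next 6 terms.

9, -9, 9, 37, 40, 43

The slot pattern repeats as AAABBB (period 6), so there are 2 interleaved tracks.
Track A = 9, -9, 9, -9, 9, -9: the oscillation 9·(−1)^(n+1).
Track B = 19, 22, 25, 28, 31, 34: arithmetic, step +3.
The 13th slot belongs to track A; its 7th term is 9.
Position 14 falls in track A as its term 8, giving -9.
Position 15 falls in track A as its term 9, giving 9.
Term 16 comes from track B (its 7th entry): 37.
Term 17 comes from track B (its 8th entry): 40.
Term 18 comes from track B (its 9th entry): 43.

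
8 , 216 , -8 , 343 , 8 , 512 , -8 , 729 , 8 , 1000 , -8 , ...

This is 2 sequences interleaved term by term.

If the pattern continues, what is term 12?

1331

Odd-indexed and even-indexed terms follow separate rules.
Track A is 8, -8, 8, -8, 8, -8, which is alternating ±8.
Track B is 216, 343, 512, 729, 1000, which is the cubes 6³, 7³, 8³, ….
The 12th slot belongs to track B; its 6th term is 1331.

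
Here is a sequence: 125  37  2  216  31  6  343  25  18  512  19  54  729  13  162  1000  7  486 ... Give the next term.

1331

Split by position mod 3: positions 1, 4, 7, … form one track, and each other residue class forms its own.
Subsequence A = 125, 216, 343, 512, 729, 1000: consecutive cubes n³ from n = 5.
Subsequence B = 37, 31, 25, 19, 13, 7: arithmetic with common difference −6.
Subsequence C = 2, 6, 18, 54, 162, 486: geometric, ×3 each step.
Position 19 → subsequence A, term 7 = 1331.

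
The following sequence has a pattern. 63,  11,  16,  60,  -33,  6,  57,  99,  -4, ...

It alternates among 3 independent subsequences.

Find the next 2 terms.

Split by position mod 3: positions 1, 4, 7, … form one track, and each other residue class forms its own.
Track A: 63, 60, 57 (subtracting 3 each time).
Track B: 11, -33, 99 (geometric, ×-3 each step).
Track C: 16, 6, -4 (subtracting 10 each time).
Position 10 → track A, term 4 = 54.
The 11th slot belongs to track B; its 4th term is -297.

54, -297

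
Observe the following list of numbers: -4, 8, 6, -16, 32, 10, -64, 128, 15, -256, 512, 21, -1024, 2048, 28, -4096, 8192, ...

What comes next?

36

Positions follow the repeating pattern AAB; grouping by letter gives 2 tracks.
Stream A = -4, 8, -16, 32, -64, 128, -256, 512, -1024, 2048, -4096, 8192: geometric with ratio -2.
Stream B = 6, 10, 15, 21, 28: triangular numbers starting at T_3.
Term 18 comes from stream B (its 6th entry): 36.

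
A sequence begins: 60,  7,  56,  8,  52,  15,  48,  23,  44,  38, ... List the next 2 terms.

40, 61

Taking every 2nd term gives 2 separate tracks.
Track A: 60, 56, 52, 48, 44 (subtracting 4 each time).
Track B: 7, 8, 15, 23, 38 (each term equals the sum of the previous two).
Position 11 → track A, term 6 = 40.
The 12th slot belongs to track B; its 6th term is 61.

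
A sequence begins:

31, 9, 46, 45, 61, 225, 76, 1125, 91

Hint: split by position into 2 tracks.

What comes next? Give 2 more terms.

Taking every 2nd term gives 2 separate tracks.
Subsequence A = 31, 46, 61, 76, 91: arithmetic with common difference +15.
Subsequence B = 9, 45, 225, 1125: a geometric progression (common ratio 5).
Position 10 → subsequence B, term 5 = 5625.
Position 11 → subsequence A, term 6 = 106.

5625, 106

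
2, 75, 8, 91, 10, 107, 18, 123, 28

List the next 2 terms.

The terms cycle through 2 interleaved subsequences.
Track A: 2, 8, 10, 18, 28. Fibonacci-style (each term is the sum of the two before it).
Track B: 75, 91, 107, 123. Adding 16 each time.
Term 10 comes from track B (its 5th entry): 139.
Position 11 falls in track A as its term 6, giving 46.

139, 46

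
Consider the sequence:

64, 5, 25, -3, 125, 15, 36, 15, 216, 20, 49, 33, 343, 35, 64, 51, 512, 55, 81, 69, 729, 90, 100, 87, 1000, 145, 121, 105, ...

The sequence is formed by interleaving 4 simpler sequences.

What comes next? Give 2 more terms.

1331, 235

Read the sequence 4 terms at a time; column i is its own pattern.
Stream A: 64, 125, 216, 343, 512, 729, 1000 (consecutive cubes n³ from n = 4).
Stream B: 5, 15, 20, 35, 55, 90, 145 (each term equals the sum of the previous two).
Stream C: 25, 36, 49, 64, 81, 100, 121 (the squares 5², 6², 7², …).
Stream D: -3, 15, 33, 51, 69, 87, 105 (adding 18 each time).
Term 29 comes from stream A (its 8th entry): 1331.
Position 30 falls in stream B as its term 8, giving 235.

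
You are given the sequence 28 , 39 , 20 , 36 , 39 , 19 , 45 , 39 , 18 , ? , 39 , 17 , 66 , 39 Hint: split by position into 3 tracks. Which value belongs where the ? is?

55

Split by position mod 3: positions 1, 4, 7, … form one track, and each other residue class forms its own.
Stream A: 28, 36, 45, ?, 66. Triangular numbers n(n+1)/2 for n = 7, 8, ….
Stream B: 39, 39, 39, 39, 39. The constant sequence 39.
Stream C: 20, 19, 18, 17. Linear: a_n = 21 − n.
So the missing entry in stream A is 55.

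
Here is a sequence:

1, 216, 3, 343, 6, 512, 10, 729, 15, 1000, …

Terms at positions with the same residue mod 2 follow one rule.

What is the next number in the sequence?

Positions 1, 3, 5, … form one subsequence and positions 2, 4, 6, … form another.
Stream A = 1, 3, 6, 10, 15: triangular numbers n(n+1)/2 for n = 1, 2, ….
Stream B = 216, 343, 512, 729, 1000: consecutive cubes n³ from n = 6.
Term 11 comes from stream A (its 6th entry): 21.

21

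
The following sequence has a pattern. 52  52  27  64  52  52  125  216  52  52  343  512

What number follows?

Positions follow the repeating pattern AABB; grouping by letter gives 2 tracks.
Track A: 52, 52, 52, 52, 52, 52. Constant 52.
Track B: 27, 64, 125, 216, 343, 512. The cubes 3³, 4³, 5³, ….
Position 13 falls in track A as its term 7, giving 52.

52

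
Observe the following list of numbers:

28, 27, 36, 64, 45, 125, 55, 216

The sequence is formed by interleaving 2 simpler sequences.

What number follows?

Positions 1, 3, 5, … form one subsequence and positions 2, 4, 6, … form another.
Track A = 28, 36, 45, 55: triangular numbers n(n+1)/2 for n = 7, 8, ….
Track B = 27, 64, 125, 216: perfect cubes starting at 3³.
Position 9 falls in track A as its term 5, giving 66.

66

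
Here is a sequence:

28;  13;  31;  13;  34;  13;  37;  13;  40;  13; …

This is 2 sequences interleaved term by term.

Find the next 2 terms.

Positions 1, 3, 5, … form one subsequence and positions 2, 4, 6, … form another.
Stream A: 28, 31, 34, 37, 40 — adding 3 each time.
Stream B: 13, 13, 13, 13, 13 — the constant sequence 13.
Position 11 falls in stream A as its term 6, giving 43.
Position 12 falls in stream B as its term 6, giving 13.

43, 13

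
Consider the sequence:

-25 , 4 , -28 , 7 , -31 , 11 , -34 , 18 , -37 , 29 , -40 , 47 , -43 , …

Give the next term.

76

Positions 1, 3, 5, … form one subsequence and positions 2, 4, 6, … form another.
Track A: -25, -28, -31, -34, -37, -40, -43 — linear: a_n = -22 − 3·n.
Track B: 4, 7, 11, 18, 29, 47 — a Fibonacci-like recurrence a_n = a_{n-1} + a_{n-2}.
Position 14 falls in track B as its term 7, giving 76.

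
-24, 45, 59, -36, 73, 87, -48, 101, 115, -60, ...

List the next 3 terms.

129, 143, -72

Reading positions in blocks of 3 reveals the pattern ABB — 2 tracks woven together.
Subsequence A = -24, -36, -48, -60: arithmetic with common difference −12.
Subsequence B = 45, 59, 73, 87, 101, 115: linear: a_n = 31 + 14·n.
Position 11 falls in subsequence B as its term 7, giving 129.
Position 12 → subsequence B, term 8 = 143.
Position 13 falls in subsequence A as its term 5, giving -72.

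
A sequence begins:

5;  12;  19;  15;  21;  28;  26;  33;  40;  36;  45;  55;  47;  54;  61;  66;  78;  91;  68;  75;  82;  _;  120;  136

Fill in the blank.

105

Reading positions in blocks of 6 reveals the pattern AAABBB — 2 tracks woven together.
Track A is 5, 12, 19, 26, 33, 40, 47, 54, 61, 68, 75, 82, which is arithmetic, step +7.
Track B is 15, 21, 28, 36, 45, 55, 66, 78, 91, ?, 120, 136, which is triangular numbers starting at T_5.
Filling track B at index 10 by its rule yields 105.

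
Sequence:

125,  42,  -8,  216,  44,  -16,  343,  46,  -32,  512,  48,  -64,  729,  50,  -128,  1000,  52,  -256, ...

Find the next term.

1331

Split by position mod 3: positions 1, 4, 7, … form one track, and each other residue class forms its own.
Subsequence A: 125, 216, 343, 512, 729, 1000 (perfect cubes starting at 5³).
Subsequence B: 42, 44, 46, 48, 50, 52 (arithmetic with common difference +2).
Subsequence C: -8, -16, -32, -64, -128, -256 (geometric, ×2 each step).
The 19th slot belongs to subsequence A; its 7th term is 1331.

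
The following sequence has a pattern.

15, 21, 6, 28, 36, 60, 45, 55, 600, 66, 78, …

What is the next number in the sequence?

6000

The slot pattern repeats as AAB (period 3), so there are 2 interleaved tracks.
Stream A is 15, 21, 28, 36, 45, 55, 66, 78, which is triangular numbers n(n+1)/2 for n = 5, 6, ….
Stream B is 6, 60, 600, which is a geometric progression (common ratio 10).
Term 12 comes from stream B (its 4th entry): 6000.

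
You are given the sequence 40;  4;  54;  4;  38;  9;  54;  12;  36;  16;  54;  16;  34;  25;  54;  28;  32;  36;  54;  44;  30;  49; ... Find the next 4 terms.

54, 72, 28, 64

Split by position mod 4 into 4 tracks.
Track A: 40, 38, 36, 34, 32, 30 (subtracting 2 each time).
Track B: 4, 9, 16, 25, 36, 49 (the squares 2², 3², 4², …).
Track C: 54, 54, 54, 54, 54 (constant 54).
Track D: 4, 12, 16, 28, 44 (Fibonacci-style (each term is the sum of the two before it)).
Position 23 → track C, term 6 = 54.
The 24th slot belongs to track D; its 6th term is 72.
The 25th slot belongs to track A; its 7th term is 28.
Position 26 → track B, term 7 = 64.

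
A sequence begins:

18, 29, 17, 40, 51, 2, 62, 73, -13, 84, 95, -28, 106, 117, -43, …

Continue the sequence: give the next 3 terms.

128, 139, -58

Reading positions in blocks of 3 reveals the pattern AAB — 2 tracks woven together.
Stream A = 18, 29, 40, 51, 62, 73, 84, 95, 106, 117: arithmetic, step +11.
Stream B = 17, 2, -13, -28, -43: arithmetic with common difference −15.
Term 16 comes from stream A (its 11th entry): 128.
Position 17 falls in stream A as its term 12, giving 139.
Position 18 → stream B, term 6 = -58.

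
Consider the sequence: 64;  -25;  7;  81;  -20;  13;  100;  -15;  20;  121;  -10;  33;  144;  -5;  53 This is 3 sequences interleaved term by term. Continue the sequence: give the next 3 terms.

The terms cycle through 3 interleaved subsequences.
Track A is 64, 81, 100, 121, 144, which is consecutive squares n² from n = 8.
Track B is -25, -20, -15, -10, -5, which is arithmetic, step +5.
Track C is 7, 13, 20, 33, 53, which is a Fibonacci-like recurrence a_n = a_{n-1} + a_{n-2}.
Position 16 falls in track A as its term 6, giving 169.
Position 17 → track B, term 6 = 0.
The 18th slot belongs to track C; its 6th term is 86.

169, 0, 86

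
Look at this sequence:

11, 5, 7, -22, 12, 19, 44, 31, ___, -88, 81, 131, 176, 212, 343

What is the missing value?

Reading positions in blocks of 3 reveals the pattern ABB — 2 tracks woven together.
Subsequence A: 11, -22, 44, -88, 176 — a geometric progression (common ratio -2).
Subsequence B: 5, 7, 12, 19, 31, ?, 81, 131, 212, 343 — Fibonacci-style (each term is the sum of the two before it).
Filling subsequence B at index 6 by its rule yields 50.

50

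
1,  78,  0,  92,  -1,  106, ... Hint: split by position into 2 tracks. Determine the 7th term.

-2

Positions 1, 3, 5, … form one subsequence and positions 2, 4, 6, … form another.
Subsequence A is 1, 0, -1, which is subtracting 1 each time.
Subsequence B is 78, 92, 106, which is arithmetic with common difference +14.
Position 7 → subsequence A, term 4 = -2.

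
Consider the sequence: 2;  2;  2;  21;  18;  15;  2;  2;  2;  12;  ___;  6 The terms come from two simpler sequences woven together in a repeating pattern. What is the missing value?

The slot pattern repeats as AAABBB (period 6), so there are 2 interleaved tracks.
Track A = 2, 2, 2, 2, 2, 2: constant 2.
Track B = 21, 18, 15, 12, ?, 6: subtracting 3 each time.
Filling track B at index 5 by its rule yields 9.

9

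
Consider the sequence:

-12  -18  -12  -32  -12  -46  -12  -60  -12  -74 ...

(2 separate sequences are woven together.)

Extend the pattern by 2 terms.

-12, -88

Positions 1, 3, 5, … form one subsequence and positions 2, 4, 6, … form another.
Track A: -12, -12, -12, -12, -12 (the constant sequence -12).
Track B: -18, -32, -46, -60, -74 (linear: a_n = -4 − 14·n).
Term 11 comes from track A (its 6th entry): -12.
Position 12 falls in track B as its term 6, giving -88.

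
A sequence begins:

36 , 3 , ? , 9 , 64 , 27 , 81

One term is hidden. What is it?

49

Positions 1, 3, 5, … form one subsequence and positions 2, 4, 6, … form another.
Track A is 36, ?, 64, 81, which is consecutive squares n² from n = 6.
Track B is 3, 9, 27, which is powers of 3.
The gap is track A's term 2; the rule gives 49.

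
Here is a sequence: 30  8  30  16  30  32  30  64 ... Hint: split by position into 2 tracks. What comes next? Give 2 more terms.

30, 128

The terms cycle through 2 interleaved subsequences.
Track A = 30, 30, 30, 30: always 30.
Track B = 8, 16, 32, 64: powers of 2.
Position 9 falls in track A as its term 5, giving 30.
Position 10 falls in track B as its term 5, giving 128.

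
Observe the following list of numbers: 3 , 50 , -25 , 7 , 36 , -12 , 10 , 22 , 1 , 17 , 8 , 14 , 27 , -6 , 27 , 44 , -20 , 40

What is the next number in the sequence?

The terms cycle through 3 interleaved subsequences.
Track A: 3, 7, 10, 17, 27, 44. A Fibonacci-like recurrence a_n = a_{n-1} + a_{n-2}.
Track B: 50, 36, 22, 8, -6, -20. Arithmetic, step −14.
Track C: -25, -12, 1, 14, 27, 40. Arithmetic with common difference +13.
Position 19 → track A, term 7 = 71.

71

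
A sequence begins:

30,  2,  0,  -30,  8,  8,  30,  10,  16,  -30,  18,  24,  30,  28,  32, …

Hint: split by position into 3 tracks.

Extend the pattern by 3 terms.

Read the sequence 3 terms at a time; column i is its own pattern.
Subsequence A: 30, -30, 30, -30, 30 — the oscillation 30·(−1)^(n+1).
Subsequence B: 2, 8, 10, 18, 28 — Fibonacci-style (each term is the sum of the two before it).
Subsequence C: 0, 8, 16, 24, 32 — arithmetic, step +8.
The 16th slot belongs to subsequence A; its 6th term is -30.
Position 17 falls in subsequence B as its term 6, giving 46.
Position 18 → subsequence C, term 6 = 40.

-30, 46, 40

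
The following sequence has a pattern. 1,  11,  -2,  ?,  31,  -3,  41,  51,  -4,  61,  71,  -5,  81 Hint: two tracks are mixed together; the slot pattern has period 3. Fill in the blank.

21

The slot pattern repeats as AAB (period 3), so there are 2 interleaved tracks.
Subsequence A: 1, 11, ?, 31, 41, 51, 61, 71, 81 — adding 10 each time.
Subsequence B: -2, -3, -4, -5 — subtracting 1 each time.
So the missing entry in subsequence A is 21.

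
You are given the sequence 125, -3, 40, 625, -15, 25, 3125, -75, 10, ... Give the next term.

15625

Split by position mod 3 into 3 tracks.
Track A: 125, 625, 3125 — powers 5^3, 5^4, 5^5, ….
Track B: -3, -15, -75 — geometric, ×5 each step.
Track C: 40, 25, 10 — arithmetic with common difference −15.
The 10th slot belongs to track A; its 4th term is 15625.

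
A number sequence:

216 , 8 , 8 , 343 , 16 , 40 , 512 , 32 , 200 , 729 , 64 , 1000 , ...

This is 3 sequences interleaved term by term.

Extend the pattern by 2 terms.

1000, 128

Read the sequence 3 terms at a time; column i is its own pattern.
Track A = 216, 343, 512, 729: consecutive cubes n³ from n = 6.
Track B = 8, 16, 32, 64: powers 2^3, 2^4, 2^5, ….
Track C = 8, 40, 200, 1000: multiplying by 5 each time.
Term 13 comes from track A (its 5th entry): 1000.
Term 14 comes from track B (its 5th entry): 128.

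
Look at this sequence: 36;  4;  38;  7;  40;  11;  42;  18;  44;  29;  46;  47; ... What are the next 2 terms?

Positions 1, 3, 5, … form one subsequence and positions 2, 4, 6, … form another.
Subsequence A = 36, 38, 40, 42, 44, 46: arithmetic, step +2.
Subsequence B = 4, 7, 11, 18, 29, 47: each term equals the sum of the previous two.
Position 13 falls in subsequence A as its term 7, giving 48.
The 14th slot belongs to subsequence B; its 7th term is 76.

48, 76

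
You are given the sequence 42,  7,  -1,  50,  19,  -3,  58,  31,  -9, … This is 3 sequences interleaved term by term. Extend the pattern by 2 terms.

Taking every 3rd term gives 3 separate tracks.
Stream A = 42, 50, 58: arithmetic, step +8.
Stream B = 7, 19, 31: linear: a_n = -5 + 12·n.
Stream C = -1, -3, -9: multiplying by 3 each time.
Position 10 → stream A, term 4 = 66.
The 11th slot belongs to stream B; its 4th term is 43.

66, 43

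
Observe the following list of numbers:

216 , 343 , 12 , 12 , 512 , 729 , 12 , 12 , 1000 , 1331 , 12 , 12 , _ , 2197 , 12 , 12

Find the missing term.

The slot pattern repeats as AABB (period 4), so there are 2 interleaved tracks.
Track A: 216, 343, 512, 729, 1000, 1331, ?, 2197 — perfect cubes starting at 6³.
Track B: 12, 12, 12, 12, 12, 12, 12, 12 — the constant sequence 12.
Filling track A at index 7 by its rule yields 1728.

1728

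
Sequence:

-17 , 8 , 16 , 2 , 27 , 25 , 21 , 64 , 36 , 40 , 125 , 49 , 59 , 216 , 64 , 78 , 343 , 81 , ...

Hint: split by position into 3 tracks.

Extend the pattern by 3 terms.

Taking every 3rd term gives 3 separate tracks.
Track A = -17, 2, 21, 40, 59, 78: adding 19 each time.
Track B = 8, 27, 64, 125, 216, 343: the cubes 2³, 3³, 4³, ….
Track C = 16, 25, 36, 49, 64, 81: the squares 4², 5², 6², ….
The 19th slot belongs to track A; its 7th term is 97.
Position 20 → track B, term 7 = 512.
The 21st slot belongs to track C; its 7th term is 100.

97, 512, 100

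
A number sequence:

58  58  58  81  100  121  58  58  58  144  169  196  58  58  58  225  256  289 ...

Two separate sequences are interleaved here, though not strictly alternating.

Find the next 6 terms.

Reading positions in blocks of 6 reveals the pattern AAABBB — 2 tracks woven together.
Subsequence A = 58, 58, 58, 58, 58, 58, 58, 58, 58: the constant sequence 58.
Subsequence B = 81, 100, 121, 144, 169, 196, 225, 256, 289: consecutive squares n² from n = 9.
The 19th slot belongs to subsequence A; its 10th term is 58.
Term 20 comes from subsequence A (its 11th entry): 58.
Position 21 → subsequence A, term 12 = 58.
Term 22 comes from subsequence B (its 10th entry): 324.
Position 23 → subsequence B, term 11 = 361.
The 24th slot belongs to subsequence B; its 12th term is 400.

58, 58, 58, 324, 361, 400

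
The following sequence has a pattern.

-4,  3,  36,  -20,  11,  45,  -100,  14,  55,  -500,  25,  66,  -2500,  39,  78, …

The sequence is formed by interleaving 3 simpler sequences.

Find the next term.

-12500

Split by position mod 3: positions 1, 4, 7, … form one track, and each other residue class forms its own.
Subsequence A: -4, -20, -100, -500, -2500. Multiplying by 5 each time.
Subsequence B: 3, 11, 14, 25, 39. A Fibonacci-like recurrence a_n = a_{n-1} + a_{n-2}.
Subsequence C: 36, 45, 55, 66, 78. Triangular numbers n(n+1)/2 for n = 8, 9, ….
Position 16 → subsequence A, term 6 = -12500.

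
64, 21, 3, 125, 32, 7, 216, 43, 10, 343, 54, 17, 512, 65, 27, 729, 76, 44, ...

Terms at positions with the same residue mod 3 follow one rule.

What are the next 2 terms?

1000, 87

Taking every 3rd term gives 3 separate tracks.
Track A: 64, 125, 216, 343, 512, 729 (the cubes 4³, 5³, 6³, …).
Track B: 21, 32, 43, 54, 65, 76 (linear: a_n = 10 + 11·n).
Track C: 3, 7, 10, 17, 27, 44 (a Fibonacci-like recurrence a_n = a_{n-1} + a_{n-2}).
The 19th slot belongs to track A; its 7th term is 1000.
Position 20 → track B, term 7 = 87.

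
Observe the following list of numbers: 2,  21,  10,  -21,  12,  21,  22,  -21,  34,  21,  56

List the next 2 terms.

Odd-indexed and even-indexed terms follow separate rules.
Track A: 2, 10, 12, 22, 34, 56 — each term equals the sum of the previous two.
Track B: 21, -21, 21, -21, 21 — oscillating between 21 and -21.
Position 12 falls in track B as its term 6, giving -21.
Term 13 comes from track A (its 7th entry): 90.

-21, 90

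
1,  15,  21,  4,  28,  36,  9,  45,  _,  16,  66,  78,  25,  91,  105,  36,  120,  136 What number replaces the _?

55

Positions follow the repeating pattern ABB; grouping by letter gives 2 tracks.
Stream A: 1, 4, 9, 16, 25, 36 — the squares 1², 2², 3², ….
Stream B: 15, 21, 28, 36, 45, ?, 66, 78, 91, 105, 120, 136 — triangular numbers n(n+1)/2 for n = 5, 6, ….
So the missing entry in stream B is 55.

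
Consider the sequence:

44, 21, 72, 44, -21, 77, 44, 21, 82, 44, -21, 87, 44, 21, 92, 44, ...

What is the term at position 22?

Read the sequence 3 terms at a time; column i is its own pattern.
Track A = 44, 44, 44, 44, 44, 44: the constant sequence 44.
Track B = 21, -21, 21, -21, 21: alternating ±21.
Track C = 72, 77, 82, 87, 92: adding 5 each time.
Position 22 → track A, term 8 = 44.

44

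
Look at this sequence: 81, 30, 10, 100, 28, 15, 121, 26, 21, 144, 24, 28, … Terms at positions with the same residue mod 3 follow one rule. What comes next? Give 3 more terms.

Taking every 3rd term gives 3 separate tracks.
Track A: 81, 100, 121, 144. Perfect squares starting at 9².
Track B: 30, 28, 26, 24. Arithmetic, step −2.
Track C: 10, 15, 21, 28. Triangular numbers starting at T_4.
Term 13 comes from track A (its 5th entry): 169.
The 14th slot belongs to track B; its 5th term is 22.
The 15th slot belongs to track C; its 5th term is 36.

169, 22, 36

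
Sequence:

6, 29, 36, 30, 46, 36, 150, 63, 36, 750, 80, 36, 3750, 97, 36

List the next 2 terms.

Read the sequence 3 terms at a time; column i is its own pattern.
Track A: 6, 30, 150, 750, 3750. A geometric progression (common ratio 5).
Track B: 29, 46, 63, 80, 97. Linear: a_n = 12 + 17·n.
Track C: 36, 36, 36, 36, 36. Constant 36.
Position 16 → track A, term 6 = 18750.
Term 17 comes from track B (its 6th entry): 114.

18750, 114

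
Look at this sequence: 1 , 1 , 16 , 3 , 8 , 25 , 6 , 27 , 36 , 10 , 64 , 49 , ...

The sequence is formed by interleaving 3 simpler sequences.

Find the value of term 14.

125

Split by position mod 3: positions 1, 4, 7, … form one track, and each other residue class forms its own.
Track A: 1, 3, 6, 10 — triangular numbers starting at T_1.
Track B: 1, 8, 27, 64 — consecutive cubes n³ from n = 1.
Track C: 16, 25, 36, 49 — the squares 4², 5², 6², ….
The 14th slot belongs to track B; its 5th term is 125.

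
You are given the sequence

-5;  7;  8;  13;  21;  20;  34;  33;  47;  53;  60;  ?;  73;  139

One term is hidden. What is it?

Split by position mod 2 into 2 tracks.
Subsequence A is -5, 8, 21, 34, 47, 60, 73, which is linear: a_n = -18 + 13·n.
Subsequence B is 7, 13, 20, 33, 53, ?, 139, which is a Fibonacci-like recurrence a_n = a_{n-1} + a_{n-2}.
Subsequence B's pattern makes the blank 86.

86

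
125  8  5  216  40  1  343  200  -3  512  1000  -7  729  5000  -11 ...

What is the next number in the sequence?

1000

The terms cycle through 3 interleaved subsequences.
Track A: 125, 216, 343, 512, 729. Perfect cubes starting at 5³.
Track B: 8, 40, 200, 1000, 5000. Geometric with ratio 5.
Track C: 5, 1, -3, -7, -11. Arithmetic, step −4.
Term 16 comes from track A (its 6th entry): 1000.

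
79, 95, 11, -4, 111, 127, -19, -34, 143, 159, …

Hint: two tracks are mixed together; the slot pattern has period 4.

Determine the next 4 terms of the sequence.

Reading positions in blocks of 4 reveals the pattern AABB — 2 tracks woven together.
Track A: 79, 95, 111, 127, 143, 159 (arithmetic, step +16).
Track B: 11, -4, -19, -34 (arithmetic with common difference −15).
The 11th slot belongs to track B; its 5th term is -49.
Position 12 falls in track B as its term 6, giving -64.
Term 13 comes from track A (its 7th entry): 175.
The 14th slot belongs to track A; its 8th term is 191.

-49, -64, 175, 191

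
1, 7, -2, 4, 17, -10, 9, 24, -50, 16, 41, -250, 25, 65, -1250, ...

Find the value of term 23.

277

Split by position mod 3: positions 1, 4, 7, … form one track, and each other residue class forms its own.
Track A is 1, 4, 9, 16, 25, which is perfect squares starting at 1².
Track B is 7, 17, 24, 41, 65, which is each term equals the sum of the previous two.
Track C is -2, -10, -50, -250, -1250, which is geometric, ×5 each step.
Position 23 → track B, term 8 = 277.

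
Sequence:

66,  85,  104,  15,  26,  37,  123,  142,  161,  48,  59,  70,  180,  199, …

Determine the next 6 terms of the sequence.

The slot pattern repeats as AAABBB (period 6), so there are 2 interleaved tracks.
Track A = 66, 85, 104, 123, 142, 161, 180, 199: adding 19 each time.
Track B = 15, 26, 37, 48, 59, 70: arithmetic with common difference +11.
The 15th slot belongs to track A; its 9th term is 218.
Position 16 falls in track B as its term 7, giving 81.
Term 17 comes from track B (its 8th entry): 92.
Position 18 falls in track B as its term 9, giving 103.
Position 19 → track A, term 10 = 237.
The 20th slot belongs to track A; its 11th term is 256.

218, 81, 92, 103, 237, 256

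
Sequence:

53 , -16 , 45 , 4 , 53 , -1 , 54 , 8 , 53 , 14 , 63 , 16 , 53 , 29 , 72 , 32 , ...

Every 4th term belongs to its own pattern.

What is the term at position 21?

53

Split by position mod 4: positions 1, 5, 9, … form one track, and each other residue class forms its own.
Track A: 53, 53, 53, 53 — always 53.
Track B: -16, -1, 14, 29 — arithmetic with common difference +15.
Track C: 45, 54, 63, 72 — adding 9 each time.
Track D: 4, 8, 16, 32 — powers 2^2, 2^3, 2^4, ….
Position 21 → track A, term 6 = 53.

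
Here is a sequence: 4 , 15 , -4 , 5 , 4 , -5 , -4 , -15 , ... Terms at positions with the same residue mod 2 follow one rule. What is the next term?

4

Split by position mod 2 into 2 tracks.
Track A is 4, -4, 4, -4, which is the oscillation 4·(−1)^(n+1).
Track B is 15, 5, -5, -15, which is arithmetic, step −10.
The 9th slot belongs to track A; its 5th term is 4.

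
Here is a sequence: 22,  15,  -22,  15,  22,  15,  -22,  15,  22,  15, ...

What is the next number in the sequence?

-22

Odd-indexed and even-indexed terms follow separate rules.
Stream A = 22, -22, 22, -22, 22: oscillating between 22 and -22.
Stream B = 15, 15, 15, 15, 15: constant 15.
Position 11 falls in stream A as its term 6, giving -22.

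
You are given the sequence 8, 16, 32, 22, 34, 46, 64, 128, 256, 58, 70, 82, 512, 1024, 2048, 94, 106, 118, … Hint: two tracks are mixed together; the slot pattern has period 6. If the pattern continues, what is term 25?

The slot pattern repeats as AAABBB (period 6), so there are 2 interleaved tracks.
Subsequence A is 8, 16, 32, 64, 128, 256, 512, 1024, 2048, which is powers of 2.
Subsequence B is 22, 34, 46, 58, 70, 82, 94, 106, 118, which is arithmetic with common difference +12.
Position 25 falls in subsequence A as its term 13, giving 32768.

32768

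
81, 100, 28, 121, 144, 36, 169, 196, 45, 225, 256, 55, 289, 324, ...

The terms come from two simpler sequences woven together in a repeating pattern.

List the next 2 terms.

66, 361

Positions follow the repeating pattern AAB; grouping by letter gives 2 tracks.
Stream A = 81, 100, 121, 144, 169, 196, 225, 256, 289, 324: consecutive squares n² from n = 9.
Stream B = 28, 36, 45, 55: triangular numbers starting at T_7.
The 15th slot belongs to stream B; its 5th term is 66.
Term 16 comes from stream A (its 11th entry): 361.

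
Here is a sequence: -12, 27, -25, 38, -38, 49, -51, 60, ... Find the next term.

-64

Split by position mod 2 into 2 tracks.
Subsequence A = -12, -25, -38, -51: subtracting 13 each time.
Subsequence B = 27, 38, 49, 60: adding 11 each time.
Term 9 comes from subsequence A (its 5th entry): -64.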